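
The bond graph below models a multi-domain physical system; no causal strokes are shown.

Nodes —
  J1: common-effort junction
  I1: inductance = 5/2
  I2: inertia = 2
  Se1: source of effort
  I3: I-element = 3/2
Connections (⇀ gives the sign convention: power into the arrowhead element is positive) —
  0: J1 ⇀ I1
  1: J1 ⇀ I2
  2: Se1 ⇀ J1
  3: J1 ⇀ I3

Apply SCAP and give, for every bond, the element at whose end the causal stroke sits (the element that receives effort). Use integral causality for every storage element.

bond 2 stroke at J1  (Se1 (Se) sets effort on bond)
bond 0 stroke at I1  (common-e at J1 fixed by 2)
bond 1 stroke at I2  (common-e at J1 fixed by 2)
bond 3 stroke at I3  (0-jn J1 has e-setter on 2)

β0 →I1
β1 →I2
β2 →J1
β3 →I3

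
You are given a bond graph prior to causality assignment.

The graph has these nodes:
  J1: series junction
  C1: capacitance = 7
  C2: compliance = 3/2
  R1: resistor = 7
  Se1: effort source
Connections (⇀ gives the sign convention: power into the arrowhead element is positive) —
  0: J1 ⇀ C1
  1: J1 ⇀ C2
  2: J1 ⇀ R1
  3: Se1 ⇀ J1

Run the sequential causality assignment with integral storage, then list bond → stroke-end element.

#3 stroke→J1  (Se1 (Se) sets effort on bond)
#0 stroke→J1  (C1 outputs effort q/C1)
#1 stroke→J1  (prefer integral on C2)
#2 stroke→R1  (J1 needs exactly one f-in)

bond 0 →J1
bond 1 →J1
bond 2 →R1
bond 3 →J1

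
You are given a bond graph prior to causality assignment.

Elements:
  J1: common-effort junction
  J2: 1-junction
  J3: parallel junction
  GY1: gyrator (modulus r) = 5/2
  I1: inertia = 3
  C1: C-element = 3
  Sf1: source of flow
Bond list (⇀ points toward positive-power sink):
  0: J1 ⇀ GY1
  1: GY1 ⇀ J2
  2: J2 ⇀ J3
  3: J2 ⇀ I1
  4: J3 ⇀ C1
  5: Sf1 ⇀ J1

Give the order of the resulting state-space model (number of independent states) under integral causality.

2  (C1, I1 all integral)

bond 5 stroke→Sf1  (Sf1 (Sf) sets flow on bond)
bond 0 stroke→J1  (J1 needs exactly one e-in)
bond 1 stroke→J2  (GY GY1: same side as bond 0)
bond 3 stroke→I1  (I1 integral (f out))
bond 2 stroke→J2  (common-f at J2 fixed by 3)
bond 4 stroke→J3  (closing 0-jn rule on J3)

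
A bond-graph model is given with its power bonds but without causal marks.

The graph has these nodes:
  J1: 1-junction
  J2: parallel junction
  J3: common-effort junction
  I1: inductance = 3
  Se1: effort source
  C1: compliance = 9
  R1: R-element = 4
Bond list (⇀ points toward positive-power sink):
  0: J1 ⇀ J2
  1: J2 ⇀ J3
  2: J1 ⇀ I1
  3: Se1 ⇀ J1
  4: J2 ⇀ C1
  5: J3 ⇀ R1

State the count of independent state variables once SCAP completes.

2  (C1, I1 all integral)

b3 stroke→J1  (Se1 (Se) sets effort on bond)
b2 stroke→I1  (I1 outputs flow p/I1)
b0 stroke→J1  (1-jn J1 has f-setter on 2)
b4 stroke→J2  (prefer integral on C1)
b1 stroke→J3  (0-jn J2 has e-setter on 4)
b5 stroke→R1  (common-e at J3 fixed by 1)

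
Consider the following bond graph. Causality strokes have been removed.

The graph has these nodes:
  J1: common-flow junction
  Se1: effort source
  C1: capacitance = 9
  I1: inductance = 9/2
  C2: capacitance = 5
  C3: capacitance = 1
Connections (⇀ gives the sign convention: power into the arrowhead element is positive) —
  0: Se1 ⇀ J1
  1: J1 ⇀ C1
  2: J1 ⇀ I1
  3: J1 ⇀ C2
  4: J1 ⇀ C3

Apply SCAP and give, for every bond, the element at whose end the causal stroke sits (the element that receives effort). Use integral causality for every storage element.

#0 →J1
#1 →J1
#2 →I1
#3 →J1
#4 →J1

b0 stroke→J1  (Se1: effort source, stroke at far end)
b1 stroke→J1  (C1 outputs effort q/C1)
b2 stroke→I1  (I1 integral (f out))
b3 stroke→J1  (J1 flow already set via bond 2)
b4 stroke→J1  (1-jn J1 has f-setter on 2)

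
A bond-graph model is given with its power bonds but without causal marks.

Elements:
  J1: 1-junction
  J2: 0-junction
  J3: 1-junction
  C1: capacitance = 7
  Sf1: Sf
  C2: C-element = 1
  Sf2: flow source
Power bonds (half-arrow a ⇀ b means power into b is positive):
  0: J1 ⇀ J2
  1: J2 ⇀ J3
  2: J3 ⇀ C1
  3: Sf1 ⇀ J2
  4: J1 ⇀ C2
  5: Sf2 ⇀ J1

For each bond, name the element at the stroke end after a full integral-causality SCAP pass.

β3 →Sf1  (Sf1 fixes flow; stroke at Sf1)
β5 →Sf2  (source Sf2 imposes f)
β0 →J1  (J1 flow already set via bond 5)
β4 →J1  (common-f at J1 fixed by 5)
β1 →J2  (J2 needs exactly one e-in)
β2 →J3  (J3 flow already set via bond 1)

#0 stroke→J1
#1 stroke→J2
#2 stroke→J3
#3 stroke→Sf1
#4 stroke→J1
#5 stroke→Sf2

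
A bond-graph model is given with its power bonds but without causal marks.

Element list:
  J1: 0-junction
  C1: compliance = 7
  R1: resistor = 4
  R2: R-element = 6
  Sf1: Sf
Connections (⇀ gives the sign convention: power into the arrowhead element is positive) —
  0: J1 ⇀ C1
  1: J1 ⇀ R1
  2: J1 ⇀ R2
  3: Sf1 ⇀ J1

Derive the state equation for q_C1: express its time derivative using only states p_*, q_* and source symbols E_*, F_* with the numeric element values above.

dq_C1/dt = F_Sf1 - 5*q_C1/84

#3 →Sf1  (source Sf1 imposes f)
#0 →J1  (C1 integral (e out))
#1 →R1  (common-e at J1 fixed by 0)
#2 →R2  (common-e at J1 fixed by 0)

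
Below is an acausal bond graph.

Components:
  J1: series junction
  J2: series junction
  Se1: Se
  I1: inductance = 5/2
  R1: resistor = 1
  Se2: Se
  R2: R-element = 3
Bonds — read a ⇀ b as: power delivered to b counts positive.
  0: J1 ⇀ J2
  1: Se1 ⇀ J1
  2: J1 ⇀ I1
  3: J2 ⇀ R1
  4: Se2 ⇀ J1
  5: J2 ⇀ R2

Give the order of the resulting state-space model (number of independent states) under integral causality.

#1 |J1  (source Se1 imposes e)
#4 |J1  (source Se2 imposes e)
#2 |I1  (I1 outputs flow p/I1)
#0 |J1  (1-jn J1 has f-setter on 2)
#3 |J2  (1-jn J2 has f-setter on 0)
#5 |J2  (1-jn J2 has f-setter on 0)

1  (I1 all integral)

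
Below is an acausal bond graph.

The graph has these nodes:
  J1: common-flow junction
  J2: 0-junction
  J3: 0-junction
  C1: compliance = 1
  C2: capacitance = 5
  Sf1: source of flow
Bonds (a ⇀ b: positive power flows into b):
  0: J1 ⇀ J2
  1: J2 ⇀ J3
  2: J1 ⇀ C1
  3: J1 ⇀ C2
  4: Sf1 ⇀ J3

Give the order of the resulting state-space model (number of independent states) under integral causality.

2  (C1, C2 all integral)

#4 stroke→Sf1  (Sf1 fixes flow; stroke at Sf1)
#1 stroke→J3  (only one effort-in slot at J3)
#0 stroke→J2  (only one effort-in slot at J2)
#2 stroke→J1  (J1: bond 0 brought flow, rest push out)
#3 stroke→J1  (common-f at J1 fixed by 0)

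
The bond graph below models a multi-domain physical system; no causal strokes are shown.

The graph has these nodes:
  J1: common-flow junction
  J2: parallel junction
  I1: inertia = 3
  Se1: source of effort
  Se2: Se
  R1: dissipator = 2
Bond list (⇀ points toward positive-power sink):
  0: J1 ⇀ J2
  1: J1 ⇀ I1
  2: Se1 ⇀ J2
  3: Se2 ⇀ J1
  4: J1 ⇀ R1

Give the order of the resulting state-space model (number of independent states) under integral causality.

#2 stroke at J2  (Se1: effort source, stroke at far end)
#3 stroke at J1  (source Se2 imposes e)
#0 stroke at J1  (J2: bond 2 brought effort, rest push out)
#1 stroke at I1  (I1 integral (f out))
#4 stroke at J1  (common-f at J1 fixed by 1)

1  (I1 all integral)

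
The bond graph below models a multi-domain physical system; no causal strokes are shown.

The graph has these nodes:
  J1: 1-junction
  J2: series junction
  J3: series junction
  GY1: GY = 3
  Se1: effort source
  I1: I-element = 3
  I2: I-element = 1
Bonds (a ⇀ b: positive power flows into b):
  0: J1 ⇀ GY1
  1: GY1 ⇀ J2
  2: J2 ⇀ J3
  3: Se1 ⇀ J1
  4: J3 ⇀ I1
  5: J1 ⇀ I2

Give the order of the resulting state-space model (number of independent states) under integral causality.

2  (I1, I2 all integral)

bond 3 stroke→J1  (source Se1 imposes e)
bond 4 stroke→I1  (I1: I, integral causality)
bond 2 stroke→J3  (common-f at J3 fixed by 4)
bond 1 stroke→J2  (common-f at J2 fixed by 2)
bond 0 stroke→J1  (GY1 both-in/both-out from 1)
bond 5 stroke→I2  (only one flow-in slot at J1)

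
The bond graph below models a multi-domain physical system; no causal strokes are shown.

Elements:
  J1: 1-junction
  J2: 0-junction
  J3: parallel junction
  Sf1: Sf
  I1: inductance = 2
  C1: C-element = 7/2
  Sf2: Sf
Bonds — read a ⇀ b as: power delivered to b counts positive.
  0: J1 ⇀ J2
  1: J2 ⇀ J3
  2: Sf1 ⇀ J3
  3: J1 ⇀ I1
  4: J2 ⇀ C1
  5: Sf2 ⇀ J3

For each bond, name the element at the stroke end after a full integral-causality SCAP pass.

#0 stroke at J1
#1 stroke at J3
#2 stroke at Sf1
#3 stroke at I1
#4 stroke at J2
#5 stroke at Sf2

β2 stroke at Sf1  (Sf1 (Sf) sets flow on bond)
β5 stroke at Sf2  (source Sf2 imposes f)
β1 stroke at J3  (J3: last free bond brings effort in)
β3 stroke at I1  (I1 outputs flow p/I1)
β0 stroke at J1  (J1 flow already set via bond 3)
β4 stroke at J2  (only one effort-in slot at J2)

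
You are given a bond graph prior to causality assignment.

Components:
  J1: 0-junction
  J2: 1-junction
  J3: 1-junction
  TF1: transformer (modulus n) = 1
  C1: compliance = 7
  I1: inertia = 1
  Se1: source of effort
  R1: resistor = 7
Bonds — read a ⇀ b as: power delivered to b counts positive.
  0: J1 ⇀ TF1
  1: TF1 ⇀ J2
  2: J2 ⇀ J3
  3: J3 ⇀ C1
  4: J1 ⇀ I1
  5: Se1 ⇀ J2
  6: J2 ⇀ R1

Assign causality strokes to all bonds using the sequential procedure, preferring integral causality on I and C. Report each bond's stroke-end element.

bond 0 stroke at J1
bond 1 stroke at TF1
bond 2 stroke at J2
bond 3 stroke at J3
bond 4 stroke at I1
bond 5 stroke at J2
bond 6 stroke at J2

bond 5 →J2  (Se1 fixes effort; stroke away)
bond 3 →J3  (C1 outputs effort q/C1)
bond 2 →J2  (only one flow-in slot at J3)
bond 4 →I1  (prefer integral on I1)
bond 0 →J1  (only one effort-in slot at J1)
bond 1 →TF1  (TF1: transformer flips bond 0)
bond 6 →J2  (J2 flow already set via bond 1)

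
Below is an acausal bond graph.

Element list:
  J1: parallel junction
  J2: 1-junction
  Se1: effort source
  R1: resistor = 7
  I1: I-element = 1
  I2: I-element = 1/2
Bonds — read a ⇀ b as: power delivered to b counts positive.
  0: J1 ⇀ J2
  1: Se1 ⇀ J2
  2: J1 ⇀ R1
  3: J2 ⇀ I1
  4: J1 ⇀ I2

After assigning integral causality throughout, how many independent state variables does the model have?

2  (I1, I2 all integral)

b1 →J2  (Se1 (Se) sets effort on bond)
b3 →I1  (prefer integral on I1)
b0 →J2  (J2 flow already set via bond 3)
b4 →I2  (I2 integral (f out))
b2 →J1  (J1 needs exactly one e-in)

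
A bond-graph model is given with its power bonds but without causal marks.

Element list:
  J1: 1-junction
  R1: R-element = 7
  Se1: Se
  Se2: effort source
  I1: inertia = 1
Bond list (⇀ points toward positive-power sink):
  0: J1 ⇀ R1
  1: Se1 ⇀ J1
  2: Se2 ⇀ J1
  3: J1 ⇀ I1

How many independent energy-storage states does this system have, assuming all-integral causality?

1  (I1 all integral)

#1 stroke→J1  (source Se1 imposes e)
#2 stroke→J1  (Se2: effort source, stroke at far end)
#3 stroke→I1  (I1 outputs flow p/I1)
#0 stroke→J1  (J1 flow already set via bond 3)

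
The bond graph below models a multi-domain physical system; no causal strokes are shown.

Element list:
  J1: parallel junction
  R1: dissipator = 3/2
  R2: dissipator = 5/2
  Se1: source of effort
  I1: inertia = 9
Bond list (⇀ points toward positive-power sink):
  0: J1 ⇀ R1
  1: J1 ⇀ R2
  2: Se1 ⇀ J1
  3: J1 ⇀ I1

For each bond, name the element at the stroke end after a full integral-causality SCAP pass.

#2 →J1  (Se1 (Se) sets effort on bond)
#0 →R1  (J1 effort already set via bond 2)
#1 →R2  (J1 effort already set via bond 2)
#3 →I1  (J1: bond 2 brought effort, rest push out)

b0 stroke→R1
b1 stroke→R2
b2 stroke→J1
b3 stroke→I1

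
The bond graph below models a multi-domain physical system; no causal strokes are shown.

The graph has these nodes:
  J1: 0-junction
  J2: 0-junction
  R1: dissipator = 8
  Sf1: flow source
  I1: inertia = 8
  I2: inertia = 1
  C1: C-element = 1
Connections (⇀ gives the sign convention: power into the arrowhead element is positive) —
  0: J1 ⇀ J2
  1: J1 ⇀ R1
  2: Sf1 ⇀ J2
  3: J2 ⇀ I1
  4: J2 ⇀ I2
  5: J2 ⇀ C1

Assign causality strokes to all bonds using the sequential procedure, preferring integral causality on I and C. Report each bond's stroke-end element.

#2 stroke at Sf1  (Sf1 (Sf) sets flow on bond)
#3 stroke at I1  (I1 integral (f out))
#4 stroke at I2  (I2 integral (f out))
#5 stroke at J2  (C1: C, integral causality)
#0 stroke at J1  (J2 effort already set via bond 5)
#1 stroke at R1  (common-e at J1 fixed by 0)

bond 0 stroke at J1
bond 1 stroke at R1
bond 2 stroke at Sf1
bond 3 stroke at I1
bond 4 stroke at I2
bond 5 stroke at J2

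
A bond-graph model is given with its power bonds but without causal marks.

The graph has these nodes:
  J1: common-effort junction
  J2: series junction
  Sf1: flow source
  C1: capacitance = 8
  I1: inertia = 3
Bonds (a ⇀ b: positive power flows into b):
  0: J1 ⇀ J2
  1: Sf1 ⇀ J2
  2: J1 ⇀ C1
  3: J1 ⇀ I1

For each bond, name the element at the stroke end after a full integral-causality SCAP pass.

bond 1 →Sf1  (source Sf1 imposes f)
bond 0 →J2  (J2: bond 1 brought flow, rest push out)
bond 2 →J1  (C1 integral (e out))
bond 3 →I1  (J1: bond 2 brought effort, rest push out)

bond 0 stroke at J2
bond 1 stroke at Sf1
bond 2 stroke at J1
bond 3 stroke at I1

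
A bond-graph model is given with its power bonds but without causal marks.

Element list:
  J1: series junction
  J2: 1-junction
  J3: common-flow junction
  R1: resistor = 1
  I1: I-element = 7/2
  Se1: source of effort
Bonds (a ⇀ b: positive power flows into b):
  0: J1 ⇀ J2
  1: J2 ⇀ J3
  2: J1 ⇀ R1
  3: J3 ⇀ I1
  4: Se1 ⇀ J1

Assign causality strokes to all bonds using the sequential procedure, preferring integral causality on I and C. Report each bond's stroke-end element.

β0 stroke at J2
β1 stroke at J3
β2 stroke at J1
β3 stroke at I1
β4 stroke at J1

β4 |J1  (Se1 fixes effort; stroke away)
β3 |I1  (I1 integral (f out))
β1 |J3  (J3 flow already set via bond 3)
β0 |J2  (common-f at J2 fixed by 1)
β2 |J1  (J1: bond 0 brought flow, rest push out)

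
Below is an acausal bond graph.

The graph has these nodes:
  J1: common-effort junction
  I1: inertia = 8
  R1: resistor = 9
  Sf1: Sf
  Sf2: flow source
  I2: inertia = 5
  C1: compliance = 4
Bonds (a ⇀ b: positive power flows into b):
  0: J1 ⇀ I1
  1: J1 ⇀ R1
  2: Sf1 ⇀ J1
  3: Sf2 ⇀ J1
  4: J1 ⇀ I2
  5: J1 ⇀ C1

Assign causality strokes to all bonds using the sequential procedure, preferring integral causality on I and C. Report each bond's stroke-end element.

β2 stroke→Sf1  (Sf1: flow source, stroke at near end)
β3 stroke→Sf2  (Sf2 fixes flow; stroke at Sf2)
β0 stroke→I1  (I1 integral (f out))
β4 stroke→I2  (prefer integral on I2)
β5 stroke→J1  (prefer integral on C1)
β1 stroke→R1  (common-e at J1 fixed by 5)

b0 |I1
b1 |R1
b2 |Sf1
b3 |Sf2
b4 |I2
b5 |J1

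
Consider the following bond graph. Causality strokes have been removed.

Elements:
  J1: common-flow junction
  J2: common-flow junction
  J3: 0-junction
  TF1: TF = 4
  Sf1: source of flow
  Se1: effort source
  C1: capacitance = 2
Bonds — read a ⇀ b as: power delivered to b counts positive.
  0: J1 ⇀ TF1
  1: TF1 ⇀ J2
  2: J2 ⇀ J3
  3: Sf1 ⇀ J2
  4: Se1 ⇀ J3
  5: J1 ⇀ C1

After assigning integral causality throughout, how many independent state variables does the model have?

β3 stroke at Sf1  (source Sf1 imposes f)
β4 stroke at J3  (source Se1 imposes e)
β1 stroke at J2  (J2: bond 3 brought flow, rest push out)
β2 stroke at J2  (1-jn J2 has f-setter on 3)
β0 stroke at TF1  (TF TF1: opposite of bond 1)
β5 stroke at J1  (common-f at J1 fixed by 0)

1  (C1 all integral)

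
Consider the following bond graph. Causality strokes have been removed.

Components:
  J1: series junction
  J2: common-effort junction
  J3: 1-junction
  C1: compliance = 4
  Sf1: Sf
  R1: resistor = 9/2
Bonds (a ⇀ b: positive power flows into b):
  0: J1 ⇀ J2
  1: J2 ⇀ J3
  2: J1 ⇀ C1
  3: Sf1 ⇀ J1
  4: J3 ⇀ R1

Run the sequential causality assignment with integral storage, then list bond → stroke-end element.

b0 |J1
b1 |J2
b2 |J1
b3 |Sf1
b4 |J3

bond 3 →Sf1  (Sf1 fixes flow; stroke at Sf1)
bond 0 →J1  (common-f at J1 fixed by 3)
bond 2 →J1  (J1 flow already set via bond 3)
bond 1 →J2  (J2: last free bond brings effort in)
bond 4 →J3  (J3 flow already set via bond 1)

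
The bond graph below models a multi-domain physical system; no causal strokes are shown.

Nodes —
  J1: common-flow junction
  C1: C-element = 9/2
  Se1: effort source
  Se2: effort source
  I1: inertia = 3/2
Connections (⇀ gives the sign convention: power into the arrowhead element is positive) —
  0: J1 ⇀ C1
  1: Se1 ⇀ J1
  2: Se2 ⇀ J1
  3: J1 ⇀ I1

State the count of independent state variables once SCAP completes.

2  (C1, I1 all integral)

#1 |J1  (Se1 fixes effort; stroke away)
#2 |J1  (Se2 (Se) sets effort on bond)
#0 |J1  (C1 integral (e out))
#3 |I1  (J1 needs exactly one f-in)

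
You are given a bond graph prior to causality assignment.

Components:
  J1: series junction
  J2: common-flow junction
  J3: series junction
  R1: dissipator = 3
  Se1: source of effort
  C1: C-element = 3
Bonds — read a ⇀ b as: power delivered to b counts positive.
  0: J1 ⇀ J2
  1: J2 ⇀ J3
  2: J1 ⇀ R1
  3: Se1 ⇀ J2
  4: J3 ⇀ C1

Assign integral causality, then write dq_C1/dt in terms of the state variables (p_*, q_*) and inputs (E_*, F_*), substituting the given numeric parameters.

dq_C1/dt = E_Se1/3 - q_C1/9

#3 →J2  (source Se1 imposes e)
#4 →J3  (C1: C, integral causality)
#1 →J2  (closing 1-jn rule on J3)
#0 →J1  (J2 needs exactly one f-in)
#2 →R1  (J1: last free bond brings flow in)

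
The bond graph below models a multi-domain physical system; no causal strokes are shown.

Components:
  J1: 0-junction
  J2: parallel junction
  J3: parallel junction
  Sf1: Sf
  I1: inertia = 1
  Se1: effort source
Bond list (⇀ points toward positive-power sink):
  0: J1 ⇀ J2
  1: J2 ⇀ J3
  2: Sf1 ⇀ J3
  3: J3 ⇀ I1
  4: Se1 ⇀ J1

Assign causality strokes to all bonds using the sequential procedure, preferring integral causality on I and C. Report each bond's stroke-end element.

β0 |J2
β1 |J3
β2 |Sf1
β3 |I1
β4 |J1

#2 |Sf1  (source Sf1 imposes f)
#4 |J1  (source Se1 imposes e)
#0 |J2  (0-jn J1 has e-setter on 4)
#1 |J3  (J2: bond 0 brought effort, rest push out)
#3 |I1  (J3 effort already set via bond 1)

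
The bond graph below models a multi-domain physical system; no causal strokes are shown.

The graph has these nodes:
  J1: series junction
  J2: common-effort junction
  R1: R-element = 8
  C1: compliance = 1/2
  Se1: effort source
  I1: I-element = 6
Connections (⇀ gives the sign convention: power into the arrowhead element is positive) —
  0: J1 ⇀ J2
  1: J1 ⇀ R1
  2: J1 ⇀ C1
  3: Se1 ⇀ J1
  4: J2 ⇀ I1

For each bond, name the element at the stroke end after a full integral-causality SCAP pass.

β3 →J1  (Se1 fixes effort; stroke away)
β2 →J1  (prefer integral on C1)
β4 →I1  (I1: I, integral causality)
β0 →J2  (only one effort-in slot at J2)
β1 →J1  (J1 flow already set via bond 0)

β0 stroke→J2
β1 stroke→J1
β2 stroke→J1
β3 stroke→J1
β4 stroke→I1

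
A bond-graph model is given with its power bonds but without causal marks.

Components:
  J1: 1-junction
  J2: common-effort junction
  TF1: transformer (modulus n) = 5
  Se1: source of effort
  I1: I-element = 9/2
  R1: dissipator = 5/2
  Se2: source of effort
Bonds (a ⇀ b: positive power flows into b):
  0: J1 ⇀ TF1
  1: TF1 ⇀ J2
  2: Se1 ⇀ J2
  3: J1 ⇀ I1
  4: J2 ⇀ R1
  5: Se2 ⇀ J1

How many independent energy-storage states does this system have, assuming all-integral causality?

1  (I1 all integral)

b2 stroke at J2  (Se1: effort source, stroke at far end)
b5 stroke at J1  (Se2: effort source, stroke at far end)
b1 stroke at TF1  (0-jn J2 has e-setter on 2)
b4 stroke at R1  (common-e at J2 fixed by 2)
b0 stroke at J1  (TF1: transformer flips bond 1)
b3 stroke at I1  (J1 needs exactly one f-in)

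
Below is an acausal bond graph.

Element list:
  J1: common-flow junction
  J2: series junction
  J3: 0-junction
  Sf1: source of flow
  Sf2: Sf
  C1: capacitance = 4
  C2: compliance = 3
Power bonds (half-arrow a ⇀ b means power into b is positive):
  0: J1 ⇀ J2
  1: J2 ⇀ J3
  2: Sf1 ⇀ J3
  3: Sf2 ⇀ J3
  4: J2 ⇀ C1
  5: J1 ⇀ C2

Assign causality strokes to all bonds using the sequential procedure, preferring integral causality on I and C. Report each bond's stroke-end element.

β2 |Sf1  (Sf1: flow source, stroke at near end)
β3 |Sf2  (Sf2 (Sf) sets flow on bond)
β1 |J3  (closing 0-jn rule on J3)
β0 |J2  (1-jn J2 has f-setter on 1)
β4 |J2  (J2: bond 1 brought flow, rest push out)
β5 |J1  (J1 flow already set via bond 0)

#0 stroke→J2
#1 stroke→J3
#2 stroke→Sf1
#3 stroke→Sf2
#4 stroke→J2
#5 stroke→J1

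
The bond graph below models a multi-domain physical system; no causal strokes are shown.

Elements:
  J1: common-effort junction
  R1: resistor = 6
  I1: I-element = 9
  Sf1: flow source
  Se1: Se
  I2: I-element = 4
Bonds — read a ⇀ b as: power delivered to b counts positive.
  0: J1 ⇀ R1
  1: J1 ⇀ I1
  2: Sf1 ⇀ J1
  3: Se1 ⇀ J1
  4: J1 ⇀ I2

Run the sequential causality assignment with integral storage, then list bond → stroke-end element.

bond 0 →R1
bond 1 →I1
bond 2 →Sf1
bond 3 →J1
bond 4 →I2

#2 stroke at Sf1  (Sf1: flow source, stroke at near end)
#3 stroke at J1  (Se1 (Se) sets effort on bond)
#0 stroke at R1  (0-jn J1 has e-setter on 3)
#1 stroke at I1  (J1 effort already set via bond 3)
#4 stroke at I2  (J1: bond 3 brought effort, rest push out)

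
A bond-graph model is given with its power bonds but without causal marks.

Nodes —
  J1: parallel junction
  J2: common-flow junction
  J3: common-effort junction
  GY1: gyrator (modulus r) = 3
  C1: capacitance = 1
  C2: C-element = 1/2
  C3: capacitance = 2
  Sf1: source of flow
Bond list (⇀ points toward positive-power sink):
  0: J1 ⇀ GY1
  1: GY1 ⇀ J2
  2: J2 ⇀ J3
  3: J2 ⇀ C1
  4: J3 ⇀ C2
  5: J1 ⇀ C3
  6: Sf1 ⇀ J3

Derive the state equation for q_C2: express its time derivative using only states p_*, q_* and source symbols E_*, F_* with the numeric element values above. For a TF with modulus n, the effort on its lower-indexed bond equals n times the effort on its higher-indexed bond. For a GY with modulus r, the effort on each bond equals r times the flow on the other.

#6 stroke at Sf1  (Sf1 fixes flow; stroke at Sf1)
#3 stroke at J2  (C1 outputs effort q/C1)
#4 stroke at J3  (prefer integral on C2)
#2 stroke at J2  (0-jn J3 has e-setter on 4)
#1 stroke at GY1  (J2 needs exactly one f-in)
#0 stroke at GY1  (GY1: gyrator matches bond 1)
#5 stroke at J1  (closing 0-jn rule on J1)

dq_C2/dt = F_Sf1 + q_C3/6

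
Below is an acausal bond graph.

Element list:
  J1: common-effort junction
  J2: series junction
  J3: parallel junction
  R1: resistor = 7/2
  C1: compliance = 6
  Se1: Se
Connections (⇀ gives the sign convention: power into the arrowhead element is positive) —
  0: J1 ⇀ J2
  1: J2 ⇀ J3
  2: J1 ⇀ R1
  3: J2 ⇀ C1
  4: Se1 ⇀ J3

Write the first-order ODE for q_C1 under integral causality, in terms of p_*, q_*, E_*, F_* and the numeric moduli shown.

bond 4 stroke at J3  (source Se1 imposes e)
bond 1 stroke at J2  (common-e at J3 fixed by 4)
bond 3 stroke at J2  (C1 outputs effort q/C1)
bond 0 stroke at J1  (J2 needs exactly one f-in)
bond 2 stroke at R1  (J1: bond 0 brought effort, rest push out)

dq_C1/dt = -2*E_Se1/7 - q_C1/21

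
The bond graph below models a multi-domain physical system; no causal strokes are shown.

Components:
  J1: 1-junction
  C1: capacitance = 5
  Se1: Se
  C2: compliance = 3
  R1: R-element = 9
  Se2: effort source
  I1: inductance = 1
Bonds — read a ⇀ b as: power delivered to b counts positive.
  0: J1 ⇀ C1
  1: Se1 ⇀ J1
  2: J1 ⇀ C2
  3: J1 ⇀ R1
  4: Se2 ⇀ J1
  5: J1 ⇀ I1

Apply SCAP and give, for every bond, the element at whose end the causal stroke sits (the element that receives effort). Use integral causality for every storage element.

#0 |J1
#1 |J1
#2 |J1
#3 |J1
#4 |J1
#5 |I1

b1 stroke→J1  (source Se1 imposes e)
b4 stroke→J1  (Se2 (Se) sets effort on bond)
b0 stroke→J1  (C1: C, integral causality)
b2 stroke→J1  (C2: C, integral causality)
b5 stroke→I1  (prefer integral on I1)
b3 stroke→J1  (common-f at J1 fixed by 5)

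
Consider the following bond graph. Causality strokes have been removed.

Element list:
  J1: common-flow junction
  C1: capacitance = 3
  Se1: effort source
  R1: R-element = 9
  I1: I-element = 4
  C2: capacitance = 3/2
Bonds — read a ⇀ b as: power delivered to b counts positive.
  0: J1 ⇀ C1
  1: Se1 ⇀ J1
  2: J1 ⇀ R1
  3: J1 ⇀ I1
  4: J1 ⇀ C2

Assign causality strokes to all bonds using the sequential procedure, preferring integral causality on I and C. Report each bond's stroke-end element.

bond 0 stroke→J1
bond 1 stroke→J1
bond 2 stroke→J1
bond 3 stroke→I1
bond 4 stroke→J1

#1 stroke→J1  (source Se1 imposes e)
#0 stroke→J1  (C1 integral (e out))
#3 stroke→I1  (prefer integral on I1)
#2 stroke→J1  (1-jn J1 has f-setter on 3)
#4 stroke→J1  (J1 flow already set via bond 3)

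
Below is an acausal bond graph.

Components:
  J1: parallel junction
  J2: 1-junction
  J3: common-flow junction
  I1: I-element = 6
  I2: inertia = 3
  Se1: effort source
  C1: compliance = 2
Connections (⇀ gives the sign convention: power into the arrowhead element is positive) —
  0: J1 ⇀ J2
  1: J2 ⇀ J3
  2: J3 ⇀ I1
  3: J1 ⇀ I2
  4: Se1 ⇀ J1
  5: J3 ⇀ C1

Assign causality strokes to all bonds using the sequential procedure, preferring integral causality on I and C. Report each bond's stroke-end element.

β4 →J1  (Se1: effort source, stroke at far end)
β0 →J2  (J1: bond 4 brought effort, rest push out)
β3 →I2  (J1: bond 4 brought effort, rest push out)
β1 →J3  (closing 1-jn rule on J2)
β2 →I1  (I1 integral (f out))
β5 →J3  (1-jn J3 has f-setter on 2)

bond 0 stroke at J2
bond 1 stroke at J3
bond 2 stroke at I1
bond 3 stroke at I2
bond 4 stroke at J1
bond 5 stroke at J3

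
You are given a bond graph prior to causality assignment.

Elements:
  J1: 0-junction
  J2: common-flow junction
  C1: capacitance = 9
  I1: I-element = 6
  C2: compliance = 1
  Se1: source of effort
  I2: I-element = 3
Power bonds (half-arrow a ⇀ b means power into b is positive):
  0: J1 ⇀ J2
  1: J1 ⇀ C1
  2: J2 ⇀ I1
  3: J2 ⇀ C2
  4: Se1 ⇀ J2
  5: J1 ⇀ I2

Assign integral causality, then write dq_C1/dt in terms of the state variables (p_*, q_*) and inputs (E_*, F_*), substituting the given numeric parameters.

bond 4 →J2  (source Se1 imposes e)
bond 1 →J1  (C1 outputs effort q/C1)
bond 0 →J2  (J1 effort already set via bond 1)
bond 5 →I2  (J1: bond 1 brought effort, rest push out)
bond 2 →I1  (I1 integral (f out))
bond 3 →J2  (common-f at J2 fixed by 2)

dq_C1/dt = -p_I1/6 - p_I2/3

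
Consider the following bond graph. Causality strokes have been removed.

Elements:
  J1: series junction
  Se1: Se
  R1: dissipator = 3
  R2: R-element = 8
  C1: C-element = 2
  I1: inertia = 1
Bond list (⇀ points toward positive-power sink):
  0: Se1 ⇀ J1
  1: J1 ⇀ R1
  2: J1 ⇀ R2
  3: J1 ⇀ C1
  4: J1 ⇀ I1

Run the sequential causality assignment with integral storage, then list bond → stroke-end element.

bond 0 stroke at J1
bond 1 stroke at J1
bond 2 stroke at J1
bond 3 stroke at J1
bond 4 stroke at I1

bond 0 stroke→J1  (Se1 (Se) sets effort on bond)
bond 3 stroke→J1  (C1 outputs effort q/C1)
bond 4 stroke→I1  (I1 outputs flow p/I1)
bond 1 stroke→J1  (common-f at J1 fixed by 4)
bond 2 stroke→J1  (J1 flow already set via bond 4)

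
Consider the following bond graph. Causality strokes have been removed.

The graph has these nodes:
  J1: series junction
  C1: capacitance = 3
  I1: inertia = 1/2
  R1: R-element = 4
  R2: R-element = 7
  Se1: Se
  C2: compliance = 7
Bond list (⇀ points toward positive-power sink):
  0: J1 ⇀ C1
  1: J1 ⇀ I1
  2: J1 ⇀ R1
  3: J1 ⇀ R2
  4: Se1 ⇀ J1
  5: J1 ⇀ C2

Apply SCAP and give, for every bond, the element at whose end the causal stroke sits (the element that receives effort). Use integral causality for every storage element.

b4 stroke at J1  (Se1 (Se) sets effort on bond)
b0 stroke at J1  (C1 integral (e out))
b1 stroke at I1  (I1 outputs flow p/I1)
b2 stroke at J1  (common-f at J1 fixed by 1)
b3 stroke at J1  (J1: bond 1 brought flow, rest push out)
b5 stroke at J1  (1-jn J1 has f-setter on 1)

#0 →J1
#1 →I1
#2 →J1
#3 →J1
#4 →J1
#5 →J1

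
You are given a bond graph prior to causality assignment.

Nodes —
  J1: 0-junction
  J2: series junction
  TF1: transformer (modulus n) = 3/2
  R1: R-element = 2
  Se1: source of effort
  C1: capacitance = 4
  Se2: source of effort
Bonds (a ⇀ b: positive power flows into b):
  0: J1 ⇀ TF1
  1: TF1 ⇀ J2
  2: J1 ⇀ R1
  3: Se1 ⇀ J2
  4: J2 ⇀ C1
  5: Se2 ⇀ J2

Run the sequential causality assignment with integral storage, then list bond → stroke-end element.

β3 stroke→J2  (source Se1 imposes e)
β5 stroke→J2  (Se2 (Se) sets effort on bond)
β4 stroke→J2  (C1: C, integral causality)
β1 stroke→TF1  (closing 1-jn rule on J2)
β0 stroke→J1  (through TF1, causality passes straight; one stroke at TF1)
β2 stroke→R1  (J1 effort already set via bond 0)

#0 →J1
#1 →TF1
#2 →R1
#3 →J2
#4 →J2
#5 →J2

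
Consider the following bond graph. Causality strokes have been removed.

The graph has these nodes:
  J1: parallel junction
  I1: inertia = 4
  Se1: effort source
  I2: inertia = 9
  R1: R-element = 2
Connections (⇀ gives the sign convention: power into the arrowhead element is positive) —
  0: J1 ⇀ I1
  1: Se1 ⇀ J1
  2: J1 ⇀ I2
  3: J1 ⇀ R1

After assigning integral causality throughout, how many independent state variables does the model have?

2  (I1, I2 all integral)

b1 stroke at J1  (Se1 (Se) sets effort on bond)
b0 stroke at I1  (J1 effort already set via bond 1)
b2 stroke at I2  (J1 effort already set via bond 1)
b3 stroke at R1  (0-jn J1 has e-setter on 1)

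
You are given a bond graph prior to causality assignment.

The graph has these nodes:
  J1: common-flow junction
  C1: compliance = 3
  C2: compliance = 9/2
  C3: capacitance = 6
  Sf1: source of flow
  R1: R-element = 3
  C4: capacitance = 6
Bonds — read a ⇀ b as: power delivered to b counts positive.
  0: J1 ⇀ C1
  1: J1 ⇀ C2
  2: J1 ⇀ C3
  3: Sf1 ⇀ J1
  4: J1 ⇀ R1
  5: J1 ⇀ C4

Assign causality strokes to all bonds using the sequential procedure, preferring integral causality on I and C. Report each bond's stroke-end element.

bond 3 |Sf1  (Sf1: flow source, stroke at near end)
bond 0 |J1  (1-jn J1 has f-setter on 3)
bond 1 |J1  (J1: bond 3 brought flow, rest push out)
bond 2 |J1  (1-jn J1 has f-setter on 3)
bond 4 |J1  (J1 flow already set via bond 3)
bond 5 |J1  (J1: bond 3 brought flow, rest push out)

β0 →J1
β1 →J1
β2 →J1
β3 →Sf1
β4 →J1
β5 →J1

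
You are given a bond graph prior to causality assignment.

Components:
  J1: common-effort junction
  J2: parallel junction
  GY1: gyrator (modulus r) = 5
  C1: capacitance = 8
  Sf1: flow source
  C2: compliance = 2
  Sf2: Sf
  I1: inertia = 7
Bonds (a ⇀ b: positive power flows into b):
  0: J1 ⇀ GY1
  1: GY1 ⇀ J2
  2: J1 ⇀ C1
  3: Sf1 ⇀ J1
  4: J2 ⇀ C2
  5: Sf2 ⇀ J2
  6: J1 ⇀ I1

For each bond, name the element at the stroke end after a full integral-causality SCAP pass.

#0 |GY1
#1 |GY1
#2 |J1
#3 |Sf1
#4 |J2
#5 |Sf2
#6 |I1

β3 →Sf1  (Sf1 (Sf) sets flow on bond)
β5 →Sf2  (Sf2 fixes flow; stroke at Sf2)
β2 →J1  (C1 outputs effort q/C1)
β0 →GY1  (0-jn J1 has e-setter on 2)
β6 →I1  (0-jn J1 has e-setter on 2)
β1 →GY1  (GY1: gyrator matches bond 0)
β4 →J2  (closing 0-jn rule on J2)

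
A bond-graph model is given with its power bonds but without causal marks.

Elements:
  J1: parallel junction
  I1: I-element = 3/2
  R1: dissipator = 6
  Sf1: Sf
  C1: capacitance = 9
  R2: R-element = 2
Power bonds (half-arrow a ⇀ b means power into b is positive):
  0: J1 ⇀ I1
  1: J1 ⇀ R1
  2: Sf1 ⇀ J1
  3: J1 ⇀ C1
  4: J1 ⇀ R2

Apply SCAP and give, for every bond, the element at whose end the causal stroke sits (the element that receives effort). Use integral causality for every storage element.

bond 2 →Sf1  (Sf1: flow source, stroke at near end)
bond 0 →I1  (I1 outputs flow p/I1)
bond 3 →J1  (C1 outputs effort q/C1)
bond 1 →R1  (J1 effort already set via bond 3)
bond 4 →R2  (J1: bond 3 brought effort, rest push out)

bond 0 stroke at I1
bond 1 stroke at R1
bond 2 stroke at Sf1
bond 3 stroke at J1
bond 4 stroke at R2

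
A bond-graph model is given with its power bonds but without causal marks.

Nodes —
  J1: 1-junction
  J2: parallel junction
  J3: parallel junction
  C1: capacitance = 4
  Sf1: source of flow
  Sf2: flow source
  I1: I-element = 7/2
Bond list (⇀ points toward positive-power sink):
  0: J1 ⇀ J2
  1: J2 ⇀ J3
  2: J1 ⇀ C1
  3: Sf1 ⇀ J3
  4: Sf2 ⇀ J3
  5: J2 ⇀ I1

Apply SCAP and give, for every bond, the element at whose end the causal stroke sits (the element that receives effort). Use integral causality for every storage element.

b3 stroke→Sf1  (source Sf1 imposes f)
b4 stroke→Sf2  (Sf2 fixes flow; stroke at Sf2)
b1 stroke→J3  (J3: last free bond brings effort in)
b2 stroke→J1  (C1 integral (e out))
b0 stroke→J2  (J1: last free bond brings flow in)
b5 stroke→I1  (common-e at J2 fixed by 0)

bond 0 |J2
bond 1 |J3
bond 2 |J1
bond 3 |Sf1
bond 4 |Sf2
bond 5 |I1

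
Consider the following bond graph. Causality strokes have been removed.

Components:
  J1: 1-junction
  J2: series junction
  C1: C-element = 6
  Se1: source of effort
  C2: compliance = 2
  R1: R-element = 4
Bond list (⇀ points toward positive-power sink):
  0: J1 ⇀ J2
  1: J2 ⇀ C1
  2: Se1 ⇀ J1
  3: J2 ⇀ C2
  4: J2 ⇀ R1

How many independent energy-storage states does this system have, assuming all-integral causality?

#2 →J1  (Se1 fixes effort; stroke away)
#0 →J2  (closing 1-jn rule on J1)
#1 →J2  (C1 integral (e out))
#3 →J2  (C2 integral (e out))
#4 →R1  (J2: last free bond brings flow in)

2  (C1, C2 all integral)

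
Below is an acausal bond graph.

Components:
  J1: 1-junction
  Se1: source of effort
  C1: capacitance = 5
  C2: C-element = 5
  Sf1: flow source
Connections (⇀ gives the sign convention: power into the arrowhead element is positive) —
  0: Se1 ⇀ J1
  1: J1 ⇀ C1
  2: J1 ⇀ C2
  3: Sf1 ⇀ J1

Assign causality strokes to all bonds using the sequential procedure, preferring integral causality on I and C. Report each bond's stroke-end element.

#0 |J1  (Se1 fixes effort; stroke away)
#3 |Sf1  (Sf1 (Sf) sets flow on bond)
#1 |J1  (common-f at J1 fixed by 3)
#2 |J1  (J1: bond 3 brought flow, rest push out)

b0 |J1
b1 |J1
b2 |J1
b3 |Sf1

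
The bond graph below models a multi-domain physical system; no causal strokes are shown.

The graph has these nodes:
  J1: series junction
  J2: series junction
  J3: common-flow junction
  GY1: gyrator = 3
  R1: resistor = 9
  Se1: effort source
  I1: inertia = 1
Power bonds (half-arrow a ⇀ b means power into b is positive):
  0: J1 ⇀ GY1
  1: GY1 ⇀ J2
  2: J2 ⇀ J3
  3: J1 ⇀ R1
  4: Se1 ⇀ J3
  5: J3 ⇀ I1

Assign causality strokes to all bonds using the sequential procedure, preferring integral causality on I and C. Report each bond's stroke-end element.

β0 →J1
β1 →J2
β2 →J3
β3 →R1
β4 →J3
β5 →I1

b4 |J3  (Se1: effort source, stroke at far end)
b5 |I1  (prefer integral on I1)
b2 |J3  (1-jn J3 has f-setter on 5)
b1 |J2  (J2 flow already set via bond 2)
b0 |J1  (GY1: gyrator matches bond 1)
b3 |R1  (closing 1-jn rule on J1)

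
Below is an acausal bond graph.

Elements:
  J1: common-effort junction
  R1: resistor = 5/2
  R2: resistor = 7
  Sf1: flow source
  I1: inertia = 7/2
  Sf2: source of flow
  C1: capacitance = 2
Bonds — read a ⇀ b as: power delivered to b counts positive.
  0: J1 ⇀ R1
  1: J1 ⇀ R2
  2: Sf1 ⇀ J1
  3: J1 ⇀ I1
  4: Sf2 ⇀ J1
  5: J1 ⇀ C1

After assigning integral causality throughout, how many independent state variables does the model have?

2  (C1, I1 all integral)

#2 |Sf1  (Sf1 fixes flow; stroke at Sf1)
#4 |Sf2  (source Sf2 imposes f)
#3 |I1  (prefer integral on I1)
#5 |J1  (C1 outputs effort q/C1)
#0 |R1  (J1 effort already set via bond 5)
#1 |R2  (common-e at J1 fixed by 5)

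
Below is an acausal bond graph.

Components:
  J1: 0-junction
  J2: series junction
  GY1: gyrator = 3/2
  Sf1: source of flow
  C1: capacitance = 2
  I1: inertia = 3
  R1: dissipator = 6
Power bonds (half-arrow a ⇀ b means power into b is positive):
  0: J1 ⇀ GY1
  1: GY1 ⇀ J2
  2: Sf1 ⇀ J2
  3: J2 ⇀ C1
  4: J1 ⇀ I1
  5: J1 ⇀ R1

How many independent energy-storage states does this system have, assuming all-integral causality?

2  (C1, I1 all integral)

b2 |Sf1  (Sf1: flow source, stroke at near end)
b1 |J2  (common-f at J2 fixed by 2)
b3 |J2  (J2: bond 2 brought flow, rest push out)
b0 |J1  (GY GY1: same side as bond 1)
b4 |I1  (J1: bond 0 brought effort, rest push out)
b5 |R1  (J1 effort already set via bond 0)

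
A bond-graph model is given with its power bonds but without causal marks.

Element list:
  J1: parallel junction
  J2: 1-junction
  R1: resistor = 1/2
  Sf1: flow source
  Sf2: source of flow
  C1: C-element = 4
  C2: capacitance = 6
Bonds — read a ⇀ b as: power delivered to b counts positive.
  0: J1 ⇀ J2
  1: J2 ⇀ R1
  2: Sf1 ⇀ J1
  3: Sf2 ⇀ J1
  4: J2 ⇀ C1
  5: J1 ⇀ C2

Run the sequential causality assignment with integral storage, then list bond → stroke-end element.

#0 stroke at J2
#1 stroke at R1
#2 stroke at Sf1
#3 stroke at Sf2
#4 stroke at J2
#5 stroke at J1

β2 |Sf1  (Sf1: flow source, stroke at near end)
β3 |Sf2  (Sf2 (Sf) sets flow on bond)
β4 |J2  (C1: C, integral causality)
β5 |J1  (C2 integral (e out))
β0 |J2  (0-jn J1 has e-setter on 5)
β1 |R1  (closing 1-jn rule on J2)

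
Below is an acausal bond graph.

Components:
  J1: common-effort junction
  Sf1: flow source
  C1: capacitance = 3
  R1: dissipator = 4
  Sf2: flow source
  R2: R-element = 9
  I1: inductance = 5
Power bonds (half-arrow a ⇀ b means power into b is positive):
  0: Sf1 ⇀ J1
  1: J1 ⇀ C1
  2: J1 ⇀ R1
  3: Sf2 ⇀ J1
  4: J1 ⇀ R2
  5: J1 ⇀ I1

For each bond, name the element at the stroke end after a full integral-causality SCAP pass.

bond 0 |Sf1  (Sf1: flow source, stroke at near end)
bond 3 |Sf2  (source Sf2 imposes f)
bond 1 |J1  (prefer integral on C1)
bond 2 |R1  (J1: bond 1 brought effort, rest push out)
bond 4 |R2  (J1: bond 1 brought effort, rest push out)
bond 5 |I1  (J1: bond 1 brought effort, rest push out)

#0 stroke at Sf1
#1 stroke at J1
#2 stroke at R1
#3 stroke at Sf2
#4 stroke at R2
#5 stroke at I1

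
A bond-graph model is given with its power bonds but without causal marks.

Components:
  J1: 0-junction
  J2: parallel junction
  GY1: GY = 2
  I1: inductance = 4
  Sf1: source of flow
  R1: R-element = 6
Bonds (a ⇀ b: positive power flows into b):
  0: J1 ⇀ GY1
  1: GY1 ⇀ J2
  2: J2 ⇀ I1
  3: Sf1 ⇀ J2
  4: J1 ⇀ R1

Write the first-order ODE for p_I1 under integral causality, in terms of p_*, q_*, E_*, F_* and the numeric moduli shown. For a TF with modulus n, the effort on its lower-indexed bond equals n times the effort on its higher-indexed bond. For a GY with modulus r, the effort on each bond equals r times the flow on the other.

#3 stroke at Sf1  (Sf1 fixes flow; stroke at Sf1)
#2 stroke at I1  (I1 outputs flow p/I1)
#1 stroke at J2  (J2: last free bond brings effort in)
#0 stroke at J1  (GY1 both-in/both-out from 1)
#4 stroke at R1  (common-e at J1 fixed by 0)

dp_I1/dt = 2*F_Sf1/3 - p_I1/6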